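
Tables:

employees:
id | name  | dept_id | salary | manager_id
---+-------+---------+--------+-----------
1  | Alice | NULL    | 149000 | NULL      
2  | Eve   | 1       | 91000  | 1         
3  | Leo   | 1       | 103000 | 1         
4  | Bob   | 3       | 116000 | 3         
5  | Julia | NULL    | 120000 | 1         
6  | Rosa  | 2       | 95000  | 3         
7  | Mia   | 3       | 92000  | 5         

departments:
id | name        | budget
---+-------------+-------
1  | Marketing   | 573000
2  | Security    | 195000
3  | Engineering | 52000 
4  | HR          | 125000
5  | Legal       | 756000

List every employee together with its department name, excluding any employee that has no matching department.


INNER JOIN keeps only employees rows whose dept_id matches an id in departments. Walk through each employee:
  - employee 1 (Alice): dept_id=NULL, no match -> dropped
  - employee 2 (Eve): dept_id=1 -> matches Marketing
  - employee 3 (Leo): dept_id=1 -> matches Marketing
  - employee 4 (Bob): dept_id=3 -> matches Engineering
  - employee 5 (Julia): dept_id=NULL, no match -> dropped
  - employee 6 (Rosa): dept_id=2 -> matches Security
  - employee 7 (Mia): dept_id=3 -> matches Engineering
So 2 of 7 rows are dropped.

SQL:
SELECT a.name, b.name AS department
FROM employees a
INNER JOIN departments b ON a.dept_id = b.id

Result:
name | department 
-----+------------
Eve  | Marketing  
Leo  | Marketing  
Bob  | Engineering
Rosa | Security   
Mia  | Engineering


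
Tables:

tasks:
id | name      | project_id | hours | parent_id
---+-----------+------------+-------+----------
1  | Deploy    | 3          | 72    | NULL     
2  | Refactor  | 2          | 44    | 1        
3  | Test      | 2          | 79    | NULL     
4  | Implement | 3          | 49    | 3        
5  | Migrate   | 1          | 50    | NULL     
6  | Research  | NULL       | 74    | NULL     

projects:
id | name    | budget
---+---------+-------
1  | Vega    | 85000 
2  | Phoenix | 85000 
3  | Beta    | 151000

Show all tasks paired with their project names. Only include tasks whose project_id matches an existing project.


INNER JOIN keeps only tasks rows whose project_id matches an id in projects. Walk through each task:
  - task 1 (Deploy): project_id=3 -> matches Beta
  - task 2 (Refactor): project_id=2 -> matches Phoenix
  - task 3 (Test): project_id=2 -> matches Phoenix
  - task 4 (Implement): project_id=3 -> matches Beta
  - task 5 (Migrate): project_id=1 -> matches Vega
  - task 6 (Research): project_id=NULL, no match -> dropped
So 1 of 6 rows is dropped.

SQL:
SELECT a.name, b.name AS project
FROM tasks a
INNER JOIN projects b ON a.project_id = b.id

Result:
name      | project
----------+--------
Deploy    | Beta   
Refactor  | Phoenix
Test      | Phoenix
Implement | Beta   
Migrate   | Vega   


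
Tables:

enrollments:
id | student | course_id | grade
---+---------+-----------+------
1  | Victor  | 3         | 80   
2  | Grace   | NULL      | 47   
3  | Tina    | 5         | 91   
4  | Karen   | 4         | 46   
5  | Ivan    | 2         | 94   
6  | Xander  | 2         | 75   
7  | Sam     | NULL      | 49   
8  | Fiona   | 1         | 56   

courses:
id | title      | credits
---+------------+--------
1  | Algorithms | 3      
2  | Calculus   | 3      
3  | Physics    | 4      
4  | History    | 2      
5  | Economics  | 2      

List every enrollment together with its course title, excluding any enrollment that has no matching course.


INNER JOIN keeps only enrollments rows whose course_id matches an id in courses. Walk through each enrollment:
  - enrollment 1 (Victor): course_id=3 -> matches Physics
  - enrollment 2 (Grace): course_id=NULL, no match -> dropped
  - enrollment 3 (Tina): course_id=5 -> matches Economics
  - enrollment 4 (Karen): course_id=4 -> matches History
  - enrollment 5 (Ivan): course_id=2 -> matches Calculus
  - enrollment 6 (Xander): course_id=2 -> matches Calculus
  - enrollment 7 (Sam): course_id=NULL, no match -> dropped
  - enrollment 8 (Fiona): course_id=1 -> matches Algorithms
So 2 of 8 rows are dropped.

SQL:
SELECT a.student, b.title AS course
FROM enrollments a
INNER JOIN courses b ON a.course_id = b.id

Result:
student | course    
--------+-----------
Victor  | Physics   
Tina    | Economics 
Karen   | History   
Ivan    | Calculus  
Xander  | Calculus  
Fiona   | Algorithms


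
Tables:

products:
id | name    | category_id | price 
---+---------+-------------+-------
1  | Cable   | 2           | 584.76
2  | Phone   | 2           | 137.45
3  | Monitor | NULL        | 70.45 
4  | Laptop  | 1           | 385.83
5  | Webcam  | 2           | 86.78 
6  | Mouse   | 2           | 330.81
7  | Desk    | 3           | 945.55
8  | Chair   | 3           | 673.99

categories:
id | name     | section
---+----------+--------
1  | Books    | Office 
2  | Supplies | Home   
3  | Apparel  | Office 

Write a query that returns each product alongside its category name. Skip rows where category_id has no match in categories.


INNER JOIN keeps only products rows whose category_id matches an id in categories. Walk through each product:
  - product 1 (Cable): category_id=2 -> matches Supplies
  - product 2 (Phone): category_id=2 -> matches Supplies
  - product 3 (Monitor): category_id=NULL, no match -> dropped
  - product 4 (Laptop): category_id=1 -> matches Books
  - product 5 (Webcam): category_id=2 -> matches Supplies
  - product 6 (Mouse): category_id=2 -> matches Supplies
  - product 7 (Desk): category_id=3 -> matches Apparel
  - product 8 (Chair): category_id=3 -> matches Apparel
So 1 of 8 rows is dropped.

SQL:
SELECT a.name, b.name AS category
FROM products a
INNER JOIN categories b ON a.category_id = b.id

Result:
name   | category
-------+---------
Cable  | Supplies
Phone  | Supplies
Laptop | Books   
Webcam | Supplies
Mouse  | Supplies
Desk   | Apparel 
Chair  | Apparel 


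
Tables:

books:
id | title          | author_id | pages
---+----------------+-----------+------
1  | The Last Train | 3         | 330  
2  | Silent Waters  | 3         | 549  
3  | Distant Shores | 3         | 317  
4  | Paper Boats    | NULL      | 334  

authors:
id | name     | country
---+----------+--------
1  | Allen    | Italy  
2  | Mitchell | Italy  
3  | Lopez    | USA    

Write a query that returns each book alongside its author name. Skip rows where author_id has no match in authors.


INNER JOIN keeps only books rows whose author_id matches an id in authors. Walk through each book:
  - book 1 (The Last Train): author_id=3 -> matches Lopez
  - book 2 (Silent Waters): author_id=3 -> matches Lopez
  - book 3 (Distant Shores): author_id=3 -> matches Lopez
  - book 4 (Paper Boats): author_id=NULL, no match -> dropped
So 1 of 4 rows is dropped.

SQL:
SELECT a.title, b.name AS author
FROM books a
INNER JOIN authors b ON a.author_id = b.id

Result:
title          | author
---------------+-------
The Last Train | Lopez 
Silent Waters  | Lopez 
Distant Shores | Lopez 


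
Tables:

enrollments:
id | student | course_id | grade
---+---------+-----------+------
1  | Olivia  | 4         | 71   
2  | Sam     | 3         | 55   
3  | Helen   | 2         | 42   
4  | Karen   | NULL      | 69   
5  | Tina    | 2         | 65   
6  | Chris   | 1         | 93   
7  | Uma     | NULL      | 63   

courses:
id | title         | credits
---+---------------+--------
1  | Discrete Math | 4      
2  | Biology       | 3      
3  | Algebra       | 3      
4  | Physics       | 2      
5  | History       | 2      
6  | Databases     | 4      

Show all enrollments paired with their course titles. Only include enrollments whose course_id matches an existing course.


INNER JOIN keeps only enrollments rows whose course_id matches an id in courses. Walk through each enrollment:
  - enrollment 1 (Olivia): course_id=4 -> matches Physics
  - enrollment 2 (Sam): course_id=3 -> matches Algebra
  - enrollment 3 (Helen): course_id=2 -> matches Biology
  - enrollment 4 (Karen): course_id=NULL, no match -> dropped
  - enrollment 5 (Tina): course_id=2 -> matches Biology
  - enrollment 6 (Chris): course_id=1 -> matches Discrete Math
  - enrollment 7 (Uma): course_id=NULL, no match -> dropped
So 2 of 7 rows are dropped.

SQL:
SELECT a.student, b.title AS course
FROM enrollments a
INNER JOIN courses b ON a.course_id = b.id

Result:
student | course       
--------+--------------
Olivia  | Physics      
Sam     | Algebra      
Helen   | Biology      
Tina    | Biology      
Chris   | Discrete Math


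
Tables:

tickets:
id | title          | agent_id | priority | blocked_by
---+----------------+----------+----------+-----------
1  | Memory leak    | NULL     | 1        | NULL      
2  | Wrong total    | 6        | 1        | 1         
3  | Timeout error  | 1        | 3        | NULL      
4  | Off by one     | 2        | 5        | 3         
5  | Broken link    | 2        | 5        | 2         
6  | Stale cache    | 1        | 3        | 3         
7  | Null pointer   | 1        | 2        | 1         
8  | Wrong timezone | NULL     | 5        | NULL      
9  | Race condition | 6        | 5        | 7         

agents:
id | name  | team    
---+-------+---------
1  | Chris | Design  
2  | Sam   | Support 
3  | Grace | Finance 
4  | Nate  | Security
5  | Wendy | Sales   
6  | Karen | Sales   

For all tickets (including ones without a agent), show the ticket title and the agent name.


LEFT JOIN keeps every row from tickets (the left table); where agent_id has no match in agents, the agent columns become NULL. Walk through each ticket:
  - ticket 1 (Memory leak): agent_id=NULL, no match -> kept with NULL
  - ticket 2 (Wrong total): agent_id=6 -> matches Karen
  - ticket 3 (Timeout error): agent_id=1 -> matches Chris
  - ticket 4 (Off by one): agent_id=2 -> matches Sam
  - ticket 5 (Broken link): agent_id=2 -> matches Sam
  - ticket 6 (Stale cache): agent_id=1 -> matches Chris
  - ticket 7 (Null pointer): agent_id=1 -> matches Chris
  - ticket 8 (Wrong timezone): agent_id=NULL, no match -> kept with NULL
  - ticket 9 (Race condition): agent_id=6 -> matches Karen
All 9 rows appear; 2 have NULL agent.

SQL:
SELECT a.title, b.name AS agent
FROM tickets a
LEFT JOIN agents b ON a.agent_id = b.id

Result:
title          | agent
---------------+------
Memory leak    | NULL 
Wrong total    | Karen
Timeout error  | Chris
Off by one     | Sam  
Broken link    | Sam  
Stale cache    | Chris
Null pointer   | Chris
Wrong timezone | NULL 
Race condition | Karen


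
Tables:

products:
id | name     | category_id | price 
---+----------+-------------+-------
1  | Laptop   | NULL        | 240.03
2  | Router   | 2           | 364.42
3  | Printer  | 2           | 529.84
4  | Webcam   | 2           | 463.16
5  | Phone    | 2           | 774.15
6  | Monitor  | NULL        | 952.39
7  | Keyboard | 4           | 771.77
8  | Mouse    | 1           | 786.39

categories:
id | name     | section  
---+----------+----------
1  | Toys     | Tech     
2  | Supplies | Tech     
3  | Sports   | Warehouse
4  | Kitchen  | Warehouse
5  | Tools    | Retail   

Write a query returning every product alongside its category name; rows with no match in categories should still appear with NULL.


LEFT JOIN keeps every row from products (the left table); where category_id has no match in categories, the category columns become NULL. Walk through each product:
  - product 1 (Laptop): category_id=NULL, no match -> kept with NULL
  - product 2 (Router): category_id=2 -> matches Supplies
  - product 3 (Printer): category_id=2 -> matches Supplies
  - product 4 (Webcam): category_id=2 -> matches Supplies
  - product 5 (Phone): category_id=2 -> matches Supplies
  - product 6 (Monitor): category_id=NULL, no match -> kept with NULL
  - product 7 (Keyboard): category_id=4 -> matches Kitchen
  - product 8 (Mouse): category_id=1 -> matches Toys
All 8 rows appear; 2 have NULL category.

SQL:
SELECT a.name, b.name AS category
FROM products a
LEFT JOIN categories b ON a.category_id = b.id

Result:
name     | category
---------+---------
Laptop   | NULL    
Router   | Supplies
Printer  | Supplies
Webcam   | Supplies
Phone    | Supplies
Monitor  | NULL    
Keyboard | Kitchen 
Mouse    | Toys    


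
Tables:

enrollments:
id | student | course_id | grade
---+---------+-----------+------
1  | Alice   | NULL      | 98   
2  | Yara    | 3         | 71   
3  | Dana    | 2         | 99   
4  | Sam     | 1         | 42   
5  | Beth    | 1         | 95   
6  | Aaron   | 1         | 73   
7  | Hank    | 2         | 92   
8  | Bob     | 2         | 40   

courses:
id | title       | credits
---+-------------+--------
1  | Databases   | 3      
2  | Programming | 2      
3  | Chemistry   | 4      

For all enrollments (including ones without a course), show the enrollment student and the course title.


LEFT JOIN keeps every row from enrollments (the left table); where course_id has no match in courses, the course columns become NULL. Walk through each enrollment:
  - enrollment 1 (Alice): course_id=NULL, no match -> kept with NULL
  - enrollment 2 (Yara): course_id=3 -> matches Chemistry
  - enrollment 3 (Dana): course_id=2 -> matches Programming
  - enrollment 4 (Sam): course_id=1 -> matches Databases
  - enrollment 5 (Beth): course_id=1 -> matches Databases
  - enrollment 6 (Aaron): course_id=1 -> matches Databases
  - enrollment 7 (Hank): course_id=2 -> matches Programming
  - enrollment 8 (Bob): course_id=2 -> matches Programming
All 8 rows appear; 1 has NULL course.

SQL:
SELECT a.student, b.title AS course
FROM enrollments a
LEFT JOIN courses b ON a.course_id = b.id

Result:
student | course     
--------+------------
Alice   | NULL       
Yara    | Chemistry  
Dana    | Programming
Sam     | Databases  
Beth    | Databases  
Aaron   | Databases  
Hank    | Programming
Bob     | Programming


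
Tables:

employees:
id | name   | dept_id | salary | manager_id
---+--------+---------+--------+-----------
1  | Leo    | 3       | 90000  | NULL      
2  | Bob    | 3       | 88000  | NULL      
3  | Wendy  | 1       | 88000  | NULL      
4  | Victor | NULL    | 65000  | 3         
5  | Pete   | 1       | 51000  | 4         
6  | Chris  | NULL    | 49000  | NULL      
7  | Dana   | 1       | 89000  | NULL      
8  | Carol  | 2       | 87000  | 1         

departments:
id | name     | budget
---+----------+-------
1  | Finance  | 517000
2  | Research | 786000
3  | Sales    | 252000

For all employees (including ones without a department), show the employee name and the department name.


LEFT JOIN keeps every row from employees (the left table); where dept_id has no match in departments, the department columns become NULL. Walk through each employee:
  - employee 1 (Leo): dept_id=3 -> matches Sales
  - employee 2 (Bob): dept_id=3 -> matches Sales
  - employee 3 (Wendy): dept_id=1 -> matches Finance
  - employee 4 (Victor): dept_id=NULL, no match -> kept with NULL
  - employee 5 (Pete): dept_id=1 -> matches Finance
  - employee 6 (Chris): dept_id=NULL, no match -> kept with NULL
  - employee 7 (Dana): dept_id=1 -> matches Finance
  - employee 8 (Carol): dept_id=2 -> matches Research
All 8 rows appear; 2 have NULL department.

SQL:
SELECT a.name, b.name AS department
FROM employees a
LEFT JOIN departments b ON a.dept_id = b.id

Result:
name   | department
-------+-----------
Leo    | Sales     
Bob    | Sales     
Wendy  | Finance   
Victor | NULL      
Pete   | Finance   
Chris  | NULL      
Dana   | Finance   
Carol  | Research  


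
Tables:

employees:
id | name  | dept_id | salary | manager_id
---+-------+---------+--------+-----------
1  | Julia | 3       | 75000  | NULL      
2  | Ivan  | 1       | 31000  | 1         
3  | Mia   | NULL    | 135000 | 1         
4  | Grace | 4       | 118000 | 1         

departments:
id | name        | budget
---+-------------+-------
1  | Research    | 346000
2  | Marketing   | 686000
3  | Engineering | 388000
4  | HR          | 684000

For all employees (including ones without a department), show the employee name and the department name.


LEFT JOIN keeps every row from employees (the left table); where dept_id has no match in departments, the department columns become NULL. Walk through each employee:
  - employee 1 (Julia): dept_id=3 -> matches Engineering
  - employee 2 (Ivan): dept_id=1 -> matches Research
  - employee 3 (Mia): dept_id=NULL, no match -> kept with NULL
  - employee 4 (Grace): dept_id=4 -> matches HR
All 4 rows appear; 1 has NULL department.

SQL:
SELECT a.name, b.name AS department
FROM employees a
LEFT JOIN departments b ON a.dept_id = b.id

Result:
name  | department 
------+------------
Julia | Engineering
Ivan  | Research   
Mia   | NULL       
Grace | HR         


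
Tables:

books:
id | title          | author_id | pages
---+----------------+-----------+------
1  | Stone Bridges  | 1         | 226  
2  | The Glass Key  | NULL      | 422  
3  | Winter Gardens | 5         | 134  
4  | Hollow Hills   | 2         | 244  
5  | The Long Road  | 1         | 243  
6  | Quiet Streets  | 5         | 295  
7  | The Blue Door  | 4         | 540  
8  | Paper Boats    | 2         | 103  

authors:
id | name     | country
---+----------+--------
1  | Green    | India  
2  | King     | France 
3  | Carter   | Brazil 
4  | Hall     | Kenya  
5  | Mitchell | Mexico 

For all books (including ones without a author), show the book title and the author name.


LEFT JOIN keeps every row from books (the left table); where author_id has no match in authors, the author columns become NULL. Walk through each book:
  - book 1 (Stone Bridges): author_id=1 -> matches Green
  - book 2 (The Glass Key): author_id=NULL, no match -> kept with NULL
  - book 3 (Winter Gardens): author_id=5 -> matches Mitchell
  - book 4 (Hollow Hills): author_id=2 -> matches King
  - book 5 (The Long Road): author_id=1 -> matches Green
  - book 6 (Quiet Streets): author_id=5 -> matches Mitchell
  - book 7 (The Blue Door): author_id=4 -> matches Hall
  - book 8 (Paper Boats): author_id=2 -> matches King
All 8 rows appear; 1 has NULL author.

SQL:
SELECT a.title, b.name AS author
FROM books a
LEFT JOIN authors b ON a.author_id = b.id

Result:
title          | author  
---------------+---------
Stone Bridges  | Green   
The Glass Key  | NULL    
Winter Gardens | Mitchell
Hollow Hills   | King    
The Long Road  | Green   
Quiet Streets  | Mitchell
The Blue Door  | Hall    
Paper Boats    | King    


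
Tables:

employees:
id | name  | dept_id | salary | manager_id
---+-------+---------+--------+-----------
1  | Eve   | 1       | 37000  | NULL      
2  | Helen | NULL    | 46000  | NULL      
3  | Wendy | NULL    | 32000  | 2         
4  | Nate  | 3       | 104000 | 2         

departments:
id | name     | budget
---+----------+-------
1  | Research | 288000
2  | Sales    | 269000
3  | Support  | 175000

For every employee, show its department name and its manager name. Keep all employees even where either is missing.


Two LEFT JOINs from the same base table employees: one to departments via dept_id, one to employees itself via manager_id. Both are LEFT so every employee is preserved.
Match against departments:
  - employee 1 (Eve): dept_id=1 -> matches Research
  - employee 2 (Helen): dept_id=NULL, no match -> kept with NULL
  - employee 3 (Wendy): dept_id=NULL, no match -> kept with NULL
  - employee 4 (Nate): dept_id=3 -> matches Support
Match against employees (self):
  - employee 1 (Eve): manager_id=NULL -> NULL
  - employee 2 (Helen): manager_id=NULL -> NULL
  - employee 3 (Wendy): manager_id=2 -> Helen
  - employee 4 (Nate): manager_id=2 -> Helen

SQL:
SELECT a.name, b.name AS department, c.name AS manager
FROM employees a
LEFT JOIN departments b ON a.dept_id = b.id
LEFT JOIN employees c ON a.manager_id = c.id

Result:
name  | department | manager
------+------------+--------
Eve   | Research   | NULL   
Helen | NULL       | NULL   
Wendy | NULL       | Helen  
Nate  | Support    | Helen  


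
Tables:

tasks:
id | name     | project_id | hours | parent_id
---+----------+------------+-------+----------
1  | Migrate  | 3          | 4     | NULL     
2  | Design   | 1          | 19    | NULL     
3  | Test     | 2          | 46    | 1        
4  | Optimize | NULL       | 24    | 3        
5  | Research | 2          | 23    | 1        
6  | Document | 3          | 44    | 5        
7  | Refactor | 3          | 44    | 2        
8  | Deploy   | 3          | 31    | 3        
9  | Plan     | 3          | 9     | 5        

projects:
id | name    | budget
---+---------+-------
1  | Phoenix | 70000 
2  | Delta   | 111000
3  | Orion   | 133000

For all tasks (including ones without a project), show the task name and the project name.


LEFT JOIN keeps every row from tasks (the left table); where project_id has no match in projects, the project columns become NULL. Walk through each task:
  - task 1 (Migrate): project_id=3 -> matches Orion
  - task 2 (Design): project_id=1 -> matches Phoenix
  - task 3 (Test): project_id=2 -> matches Delta
  - task 4 (Optimize): project_id=NULL, no match -> kept with NULL
  - task 5 (Research): project_id=2 -> matches Delta
  - task 6 (Document): project_id=3 -> matches Orion
  - task 7 (Refactor): project_id=3 -> matches Orion
  - task 8 (Deploy): project_id=3 -> matches Orion
  - task 9 (Plan): project_id=3 -> matches Orion
All 9 rows appear; 1 has NULL project.

SQL:
SELECT a.name, b.name AS project
FROM tasks a
LEFT JOIN projects b ON a.project_id = b.id

Result:
name     | project
---------+--------
Migrate  | Orion  
Design   | Phoenix
Test     | Delta  
Optimize | NULL   
Research | Delta  
Document | Orion  
Refactor | Orion  
Deploy   | Orion  
Plan     | Orion  


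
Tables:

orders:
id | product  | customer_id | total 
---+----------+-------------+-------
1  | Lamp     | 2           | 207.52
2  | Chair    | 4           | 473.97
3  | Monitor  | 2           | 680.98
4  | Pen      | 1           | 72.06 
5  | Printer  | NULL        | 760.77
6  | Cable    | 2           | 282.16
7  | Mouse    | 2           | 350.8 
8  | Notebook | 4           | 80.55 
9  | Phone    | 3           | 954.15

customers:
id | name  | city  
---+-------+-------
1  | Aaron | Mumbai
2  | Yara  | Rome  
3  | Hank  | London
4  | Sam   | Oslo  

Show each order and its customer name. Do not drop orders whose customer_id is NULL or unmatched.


LEFT JOIN keeps every row from orders (the left table); where customer_id has no match in customers, the customer columns become NULL. Walk through each order:
  - order 1 (Lamp): customer_id=2 -> matches Yara
  - order 2 (Chair): customer_id=4 -> matches Sam
  - order 3 (Monitor): customer_id=2 -> matches Yara
  - order 4 (Pen): customer_id=1 -> matches Aaron
  - order 5 (Printer): customer_id=NULL, no match -> kept with NULL
  - order 6 (Cable): customer_id=2 -> matches Yara
  - order 7 (Mouse): customer_id=2 -> matches Yara
  - order 8 (Notebook): customer_id=4 -> matches Sam
  - order 9 (Phone): customer_id=3 -> matches Hank
All 9 rows appear; 1 has NULL customer.

SQL:
SELECT a.product, b.name AS customer
FROM orders a
LEFT JOIN customers b ON a.customer_id = b.id

Result:
product  | customer
---------+---------
Lamp     | Yara    
Chair    | Sam     
Monitor  | Yara    
Pen      | Aaron   
Printer  | NULL    
Cable    | Yara    
Mouse    | Yara    
Notebook | Sam     
Phone    | Hank    


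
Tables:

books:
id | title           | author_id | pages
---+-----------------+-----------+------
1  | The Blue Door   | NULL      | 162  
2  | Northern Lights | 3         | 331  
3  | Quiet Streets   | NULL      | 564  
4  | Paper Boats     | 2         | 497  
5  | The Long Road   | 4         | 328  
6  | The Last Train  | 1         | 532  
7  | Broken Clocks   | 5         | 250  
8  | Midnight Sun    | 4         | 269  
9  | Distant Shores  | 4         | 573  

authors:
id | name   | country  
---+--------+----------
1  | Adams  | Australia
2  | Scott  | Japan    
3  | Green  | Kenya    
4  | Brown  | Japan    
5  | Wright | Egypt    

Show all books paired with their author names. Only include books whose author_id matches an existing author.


INNER JOIN keeps only books rows whose author_id matches an id in authors. Walk through each book:
  - book 1 (The Blue Door): author_id=NULL, no match -> dropped
  - book 2 (Northern Lights): author_id=3 -> matches Green
  - book 3 (Quiet Streets): author_id=NULL, no match -> dropped
  - book 4 (Paper Boats): author_id=2 -> matches Scott
  - book 5 (The Long Road): author_id=4 -> matches Brown
  - book 6 (The Last Train): author_id=1 -> matches Adams
  - book 7 (Broken Clocks): author_id=5 -> matches Wright
  - book 8 (Midnight Sun): author_id=4 -> matches Brown
  - book 9 (Distant Shores): author_id=4 -> matches Brown
So 2 of 9 rows are dropped.

SQL:
SELECT a.title, b.name AS author
FROM books a
INNER JOIN authors b ON a.author_id = b.id

Result:
title           | author
----------------+-------
Northern Lights | Green 
Paper Boats     | Scott 
The Long Road   | Brown 
The Last Train  | Adams 
Broken Clocks   | Wright
Midnight Sun    | Brown 
Distant Shores  | Brown 


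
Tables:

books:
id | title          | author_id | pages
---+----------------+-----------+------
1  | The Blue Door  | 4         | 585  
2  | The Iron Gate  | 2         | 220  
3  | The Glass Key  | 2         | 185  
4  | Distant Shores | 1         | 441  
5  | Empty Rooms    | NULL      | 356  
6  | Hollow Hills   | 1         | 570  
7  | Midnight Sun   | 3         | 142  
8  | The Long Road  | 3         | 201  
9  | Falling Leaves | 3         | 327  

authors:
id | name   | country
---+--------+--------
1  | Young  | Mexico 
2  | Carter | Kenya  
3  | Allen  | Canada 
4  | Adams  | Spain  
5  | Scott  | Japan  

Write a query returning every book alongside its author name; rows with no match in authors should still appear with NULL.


LEFT JOIN keeps every row from books (the left table); where author_id has no match in authors, the author columns become NULL. Walk through each book:
  - book 1 (The Blue Door): author_id=4 -> matches Adams
  - book 2 (The Iron Gate): author_id=2 -> matches Carter
  - book 3 (The Glass Key): author_id=2 -> matches Carter
  - book 4 (Distant Shores): author_id=1 -> matches Young
  - book 5 (Empty Rooms): author_id=NULL, no match -> kept with NULL
  - book 6 (Hollow Hills): author_id=1 -> matches Young
  - book 7 (Midnight Sun): author_id=3 -> matches Allen
  - book 8 (The Long Road): author_id=3 -> matches Allen
  - book 9 (Falling Leaves): author_id=3 -> matches Allen
All 9 rows appear; 1 has NULL author.

SQL:
SELECT a.title, b.name AS author
FROM books a
LEFT JOIN authors b ON a.author_id = b.id

Result:
title          | author
---------------+-------
The Blue Door  | Adams 
The Iron Gate  | Carter
The Glass Key  | Carter
Distant Shores | Young 
Empty Rooms    | NULL  
Hollow Hills   | Young 
Midnight Sun   | Allen 
The Long Road  | Allen 
Falling Leaves | Allen 


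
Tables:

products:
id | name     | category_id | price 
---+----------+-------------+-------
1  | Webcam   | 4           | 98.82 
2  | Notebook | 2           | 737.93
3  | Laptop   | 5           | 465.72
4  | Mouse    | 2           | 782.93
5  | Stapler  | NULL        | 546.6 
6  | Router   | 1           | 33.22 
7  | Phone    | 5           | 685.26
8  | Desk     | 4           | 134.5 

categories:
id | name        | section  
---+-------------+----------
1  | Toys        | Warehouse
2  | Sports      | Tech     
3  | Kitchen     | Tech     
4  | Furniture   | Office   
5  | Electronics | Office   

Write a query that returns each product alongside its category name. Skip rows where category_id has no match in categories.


INNER JOIN keeps only products rows whose category_id matches an id in categories. Walk through each product:
  - product 1 (Webcam): category_id=4 -> matches Furniture
  - product 2 (Notebook): category_id=2 -> matches Sports
  - product 3 (Laptop): category_id=5 -> matches Electronics
  - product 4 (Mouse): category_id=2 -> matches Sports
  - product 5 (Stapler): category_id=NULL, no match -> dropped
  - product 6 (Router): category_id=1 -> matches Toys
  - product 7 (Phone): category_id=5 -> matches Electronics
  - product 8 (Desk): category_id=4 -> matches Furniture
So 1 of 8 rows is dropped.

SQL:
SELECT a.name, b.name AS category
FROM products a
INNER JOIN categories b ON a.category_id = b.id

Result:
name     | category   
---------+------------
Webcam   | Furniture  
Notebook | Sports     
Laptop   | Electronics
Mouse    | Sports     
Router   | Toys       
Phone    | Electronics
Desk     | Furniture  


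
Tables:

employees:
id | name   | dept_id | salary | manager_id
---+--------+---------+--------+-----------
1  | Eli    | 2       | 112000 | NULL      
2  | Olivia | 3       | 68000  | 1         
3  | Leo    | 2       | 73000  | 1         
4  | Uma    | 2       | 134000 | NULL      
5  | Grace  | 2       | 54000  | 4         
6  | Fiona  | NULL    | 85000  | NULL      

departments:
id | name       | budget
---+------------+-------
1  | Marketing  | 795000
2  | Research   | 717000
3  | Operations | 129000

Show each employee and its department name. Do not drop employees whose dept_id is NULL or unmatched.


LEFT JOIN keeps every row from employees (the left table); where dept_id has no match in departments, the department columns become NULL. Walk through each employee:
  - employee 1 (Eli): dept_id=2 -> matches Research
  - employee 2 (Olivia): dept_id=3 -> matches Operations
  - employee 3 (Leo): dept_id=2 -> matches Research
  - employee 4 (Uma): dept_id=2 -> matches Research
  - employee 5 (Grace): dept_id=2 -> matches Research
  - employee 6 (Fiona): dept_id=NULL, no match -> kept with NULL
All 6 rows appear; 1 has NULL department.

SQL:
SELECT a.name, b.name AS department
FROM employees a
LEFT JOIN departments b ON a.dept_id = b.id

Result:
name   | department
-------+-----------
Eli    | Research  
Olivia | Operations
Leo    | Research  
Uma    | Research  
Grace  | Research  
Fiona  | NULL      


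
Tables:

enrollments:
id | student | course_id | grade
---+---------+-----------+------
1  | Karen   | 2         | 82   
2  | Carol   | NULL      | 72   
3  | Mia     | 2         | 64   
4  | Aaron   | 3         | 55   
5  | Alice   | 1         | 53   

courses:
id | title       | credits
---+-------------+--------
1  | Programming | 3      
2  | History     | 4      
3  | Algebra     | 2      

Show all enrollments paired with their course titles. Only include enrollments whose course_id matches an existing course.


INNER JOIN keeps only enrollments rows whose course_id matches an id in courses. Walk through each enrollment:
  - enrollment 1 (Karen): course_id=2 -> matches History
  - enrollment 2 (Carol): course_id=NULL, no match -> dropped
  - enrollment 3 (Mia): course_id=2 -> matches History
  - enrollment 4 (Aaron): course_id=3 -> matches Algebra
  - enrollment 5 (Alice): course_id=1 -> matches Programming
So 1 of 5 rows is dropped.

SQL:
SELECT a.student, b.title AS course
FROM enrollments a
INNER JOIN courses b ON a.course_id = b.id

Result:
student | course     
--------+------------
Karen   | History    
Mia     | History    
Aaron   | Algebra    
Alice   | Programming


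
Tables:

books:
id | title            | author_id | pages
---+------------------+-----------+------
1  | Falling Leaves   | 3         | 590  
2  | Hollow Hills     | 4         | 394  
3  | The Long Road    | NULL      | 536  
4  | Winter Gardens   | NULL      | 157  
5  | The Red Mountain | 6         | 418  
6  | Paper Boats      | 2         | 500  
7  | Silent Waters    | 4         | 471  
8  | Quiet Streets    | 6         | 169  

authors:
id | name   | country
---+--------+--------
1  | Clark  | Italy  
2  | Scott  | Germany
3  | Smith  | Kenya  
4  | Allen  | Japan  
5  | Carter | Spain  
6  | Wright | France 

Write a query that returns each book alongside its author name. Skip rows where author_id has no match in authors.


INNER JOIN keeps only books rows whose author_id matches an id in authors. Walk through each book:
  - book 1 (Falling Leaves): author_id=3 -> matches Smith
  - book 2 (Hollow Hills): author_id=4 -> matches Allen
  - book 3 (The Long Road): author_id=NULL, no match -> dropped
  - book 4 (Winter Gardens): author_id=NULL, no match -> dropped
  - book 5 (The Red Mountain): author_id=6 -> matches Wright
  - book 6 (Paper Boats): author_id=2 -> matches Scott
  - book 7 (Silent Waters): author_id=4 -> matches Allen
  - book 8 (Quiet Streets): author_id=6 -> matches Wright
So 2 of 8 rows are dropped.

SQL:
SELECT a.title, b.name AS author
FROM books a
INNER JOIN authors b ON a.author_id = b.id

Result:
title            | author
-----------------+-------
Falling Leaves   | Smith 
Hollow Hills     | Allen 
The Red Mountain | Wright
Paper Boats      | Scott 
Silent Waters    | Allen 
Quiet Streets    | Wright


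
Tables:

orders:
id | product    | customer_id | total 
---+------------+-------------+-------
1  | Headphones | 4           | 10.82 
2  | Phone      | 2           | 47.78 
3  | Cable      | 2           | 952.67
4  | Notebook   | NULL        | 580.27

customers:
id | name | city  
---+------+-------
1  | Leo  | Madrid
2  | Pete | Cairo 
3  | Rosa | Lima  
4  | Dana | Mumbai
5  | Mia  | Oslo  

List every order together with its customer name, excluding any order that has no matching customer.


INNER JOIN keeps only orders rows whose customer_id matches an id in customers. Walk through each order:
  - order 1 (Headphones): customer_id=4 -> matches Dana
  - order 2 (Phone): customer_id=2 -> matches Pete
  - order 3 (Cable): customer_id=2 -> matches Pete
  - order 4 (Notebook): customer_id=NULL, no match -> dropped
So 1 of 4 rows is dropped.

SQL:
SELECT a.product, b.name AS customer
FROM orders a
INNER JOIN customers b ON a.customer_id = b.id

Result:
product    | customer
-----------+---------
Headphones | Dana    
Phone      | Pete    
Cable      | Pete    


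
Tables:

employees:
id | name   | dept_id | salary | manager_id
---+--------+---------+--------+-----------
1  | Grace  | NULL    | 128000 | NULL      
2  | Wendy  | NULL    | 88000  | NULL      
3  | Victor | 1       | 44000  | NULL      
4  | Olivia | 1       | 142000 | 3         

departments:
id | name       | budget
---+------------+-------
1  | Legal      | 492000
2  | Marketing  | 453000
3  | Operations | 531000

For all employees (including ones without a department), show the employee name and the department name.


LEFT JOIN keeps every row from employees (the left table); where dept_id has no match in departments, the department columns become NULL. Walk through each employee:
  - employee 1 (Grace): dept_id=NULL, no match -> kept with NULL
  - employee 2 (Wendy): dept_id=NULL, no match -> kept with NULL
  - employee 3 (Victor): dept_id=1 -> matches Legal
  - employee 4 (Olivia): dept_id=1 -> matches Legal
All 4 rows appear; 2 have NULL department.

SQL:
SELECT a.name, b.name AS department
FROM employees a
LEFT JOIN departments b ON a.dept_id = b.id

Result:
name   | department
-------+-----------
Grace  | NULL      
Wendy  | NULL      
Victor | Legal     
Olivia | Legal     


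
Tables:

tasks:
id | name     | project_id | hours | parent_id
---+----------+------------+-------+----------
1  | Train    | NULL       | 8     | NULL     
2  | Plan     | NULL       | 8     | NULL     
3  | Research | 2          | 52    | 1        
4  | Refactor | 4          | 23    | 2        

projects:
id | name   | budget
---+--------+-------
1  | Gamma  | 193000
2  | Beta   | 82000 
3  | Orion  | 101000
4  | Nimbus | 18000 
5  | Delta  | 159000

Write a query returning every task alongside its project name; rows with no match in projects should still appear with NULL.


LEFT JOIN keeps every row from tasks (the left table); where project_id has no match in projects, the project columns become NULL. Walk through each task:
  - task 1 (Train): project_id=NULL, no match -> kept with NULL
  - task 2 (Plan): project_id=NULL, no match -> kept with NULL
  - task 3 (Research): project_id=2 -> matches Beta
  - task 4 (Refactor): project_id=4 -> matches Nimbus
All 4 rows appear; 2 have NULL project.

SQL:
SELECT a.name, b.name AS project
FROM tasks a
LEFT JOIN projects b ON a.project_id = b.id

Result:
name     | project
---------+--------
Train    | NULL   
Plan     | NULL   
Research | Beta   
Refactor | Nimbus 


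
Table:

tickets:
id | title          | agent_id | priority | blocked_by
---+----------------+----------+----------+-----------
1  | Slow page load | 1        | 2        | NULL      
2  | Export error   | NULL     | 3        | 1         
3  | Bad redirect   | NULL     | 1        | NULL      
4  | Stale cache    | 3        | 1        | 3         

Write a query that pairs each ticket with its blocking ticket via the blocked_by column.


This is a self-join: tickets is joined to a second copy of itself, matching each row's blocked_by to another row's id. Use LEFT JOIN so rows with blocked_by=NULL are kept.
  - ticket 1 (Slow page load): blocked_by=NULL -> NULL
  - ticket 2 (Export error): blocked_by=1 -> Slow page load
  - ticket 3 (Bad redirect): blocked_by=NULL -> NULL
  - ticket 4 (Stale cache): blocked_by=3 -> Bad redirect

SQL:
SELECT a.title AS item, b.title AS blocked_by
FROM tickets a
LEFT JOIN tickets b ON a.blocked_by = b.id

Result:
item           | blocked_by    
---------------+---------------
Slow page load | NULL          
Export error   | Slow page load
Bad redirect   | NULL          
Stale cache    | Bad redirect  


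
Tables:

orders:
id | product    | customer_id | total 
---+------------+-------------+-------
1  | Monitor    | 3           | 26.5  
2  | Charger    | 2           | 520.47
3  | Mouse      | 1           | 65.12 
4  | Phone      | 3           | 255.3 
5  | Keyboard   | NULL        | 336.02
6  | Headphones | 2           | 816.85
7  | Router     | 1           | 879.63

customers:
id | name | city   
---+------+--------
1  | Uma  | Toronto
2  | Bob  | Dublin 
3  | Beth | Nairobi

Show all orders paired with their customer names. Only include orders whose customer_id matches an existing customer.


INNER JOIN keeps only orders rows whose customer_id matches an id in customers. Walk through each order:
  - order 1 (Monitor): customer_id=3 -> matches Beth
  - order 2 (Charger): customer_id=2 -> matches Bob
  - order 3 (Mouse): customer_id=1 -> matches Uma
  - order 4 (Phone): customer_id=3 -> matches Beth
  - order 5 (Keyboard): customer_id=NULL, no match -> dropped
  - order 6 (Headphones): customer_id=2 -> matches Bob
  - order 7 (Router): customer_id=1 -> matches Uma
So 1 of 7 rows is dropped.

SQL:
SELECT a.product, b.name AS customer
FROM orders a
INNER JOIN customers b ON a.customer_id = b.id

Result:
product    | customer
-----------+---------
Monitor    | Beth    
Charger    | Bob     
Mouse      | Uma     
Phone      | Beth    
Headphones | Bob     
Router     | Uma     


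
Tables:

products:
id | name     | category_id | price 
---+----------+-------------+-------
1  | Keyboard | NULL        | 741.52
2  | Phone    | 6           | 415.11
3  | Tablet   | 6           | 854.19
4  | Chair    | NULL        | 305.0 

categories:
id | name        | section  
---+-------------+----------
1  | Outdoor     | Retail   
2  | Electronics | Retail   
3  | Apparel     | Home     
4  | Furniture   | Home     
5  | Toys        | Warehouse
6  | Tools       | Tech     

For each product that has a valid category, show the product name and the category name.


INNER JOIN keeps only products rows whose category_id matches an id in categories. Walk through each product:
  - product 1 (Keyboard): category_id=NULL, no match -> dropped
  - product 2 (Phone): category_id=6 -> matches Tools
  - product 3 (Tablet): category_id=6 -> matches Tools
  - product 4 (Chair): category_id=NULL, no match -> dropped
So 2 of 4 rows are dropped.

SQL:
SELECT a.name, b.name AS category
FROM products a
INNER JOIN categories b ON a.category_id = b.id

Result:
name   | category
-------+---------
Phone  | Tools   
Tablet | Tools   


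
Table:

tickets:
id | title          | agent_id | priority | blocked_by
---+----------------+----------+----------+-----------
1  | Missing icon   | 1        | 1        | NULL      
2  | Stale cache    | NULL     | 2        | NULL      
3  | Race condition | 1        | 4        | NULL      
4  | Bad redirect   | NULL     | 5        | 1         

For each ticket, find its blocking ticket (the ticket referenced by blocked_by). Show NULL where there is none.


This is a self-join: tickets is joined to a second copy of itself, matching each row's blocked_by to another row's id. Use LEFT JOIN so rows with blocked_by=NULL are kept.
  - ticket 1 (Missing icon): blocked_by=NULL -> NULL
  - ticket 2 (Stale cache): blocked_by=NULL -> NULL
  - ticket 3 (Race condition): blocked_by=NULL -> NULL
  - ticket 4 (Bad redirect): blocked_by=1 -> Missing icon

SQL:
SELECT a.title AS item, b.title AS blocked_by
FROM tickets a
LEFT JOIN tickets b ON a.blocked_by = b.id

Result:
item           | blocked_by  
---------------+-------------
Missing icon   | NULL        
Stale cache    | NULL        
Race condition | NULL        
Bad redirect   | Missing icon
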